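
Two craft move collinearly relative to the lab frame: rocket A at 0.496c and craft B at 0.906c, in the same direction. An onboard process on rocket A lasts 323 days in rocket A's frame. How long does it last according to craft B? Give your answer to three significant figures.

484 days

The velocity of rocket A relative to craft B is (0.496 − 0.906)c / (1 − 0.496×0.906) = −0.74461c; relative speed 0.74461c.
γ for this relative speed: γ = 1/√(1 − 0.554444) = 1.4981.
The clock on rocket A records proper time, so craft B measures Δt = γΔτ = 1.4981 × 323 = 484 days.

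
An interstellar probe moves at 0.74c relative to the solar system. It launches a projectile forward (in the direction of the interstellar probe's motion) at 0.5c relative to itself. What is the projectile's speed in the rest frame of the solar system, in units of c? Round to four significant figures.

In units of c, u = (u' + v)/(1 + u'v) with u' = 0.5 and v = 0.74.
Numerator: 0.5 + 0.74 = 1.24. Denominator: 1 + (0.5)(0.74) = 1.37.
u = 1.24/1.37 = 0.90511, so the speed is 0.9051c.

0.9051c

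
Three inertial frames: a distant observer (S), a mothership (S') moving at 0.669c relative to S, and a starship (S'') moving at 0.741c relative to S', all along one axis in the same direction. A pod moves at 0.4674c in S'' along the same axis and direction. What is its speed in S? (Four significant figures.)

Apply u = (u'+v)/(1+u'v) twice. Pod in the mothership frame: (0.4674+0.741)/(1+0.4674·0.741) = 1.2084/1.3463434 = 0.89754c.
That velocity, transformed to the rest frame of a distant observer: (0.89754+0.669)/(1+0.89754·0.669) = 1.56654/1.60045426 = 0.97881c.

0.9788c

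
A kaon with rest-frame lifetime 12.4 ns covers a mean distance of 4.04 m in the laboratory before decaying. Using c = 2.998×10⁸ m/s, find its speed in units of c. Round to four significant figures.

d = βγcτ ⇒ βγ = d/(cτ) = 4.040 m / (3.71752 m) = 1.0867.
β = (βγ)/√(1+(βγ)²) = 1.0867/√2.18092 = 0.7359.

0.7359c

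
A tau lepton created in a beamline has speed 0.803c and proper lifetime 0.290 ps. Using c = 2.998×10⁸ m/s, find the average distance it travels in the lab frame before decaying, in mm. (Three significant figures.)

γ = 1/√(1 − β²) = 1/√(1 − 0.644809) = 1/√0.355191 = 1/0.595979 = 1.6779.
Lab-frame lifetime: Δt = γτ = 1.6779 × 0.290 ps = 0.48659 ps.
Distance: d = vΔt = 0.803 × 2.998×10⁸ m/s × 4.8659×10^-13 s = 1.17×10^-4 m = 0.117 mm.

0.117 mm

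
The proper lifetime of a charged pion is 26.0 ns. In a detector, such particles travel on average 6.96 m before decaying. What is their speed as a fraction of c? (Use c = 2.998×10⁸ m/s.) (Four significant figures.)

0.6660c

d = βγcτ ⇒ βγ = d/(cτ) = 6.960 m / (7.7948 m) = 0.8929.
β = (βγ)/√(1+(βγ)²) = 0.8929/√1.79727 = 0.6660.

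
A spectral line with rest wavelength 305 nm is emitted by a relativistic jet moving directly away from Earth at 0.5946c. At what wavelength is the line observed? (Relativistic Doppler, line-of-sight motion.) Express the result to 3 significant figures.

605 nm

Relativistic Doppler for wavelength: λ_obs = λ_src · √((1+β)/(1−β)).
With β = 0.5946: factor = √(1.5946/0.4054) = 1.9833.
λ_obs = 305 × 1.9833 = 605 nm.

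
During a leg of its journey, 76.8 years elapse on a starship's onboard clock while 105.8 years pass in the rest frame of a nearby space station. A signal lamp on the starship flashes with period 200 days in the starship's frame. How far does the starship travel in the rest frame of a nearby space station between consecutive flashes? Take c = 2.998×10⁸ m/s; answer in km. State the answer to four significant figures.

The time-dilation ratio gives γ = 105.8/76.8 = 1.3776.
β = √(1 − 1/γ²) = 0.6878. Lab-frame period = γτ = 1.3776×200 days = 275.52 days. Distance = βc × γτ = 0.6878 × 2.998×10⁸ m/s × 23804928 s = 4.9086×10^15 m = 4.909×10^12 km.

4.909×10^12 km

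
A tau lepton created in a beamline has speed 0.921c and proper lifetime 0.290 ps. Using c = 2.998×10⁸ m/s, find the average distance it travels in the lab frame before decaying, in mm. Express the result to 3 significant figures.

0.206 mm

γ = 1/√(1 − β²) = 1/√(1 − 0.848241) = 1/√0.151759 = 1/0.389563 = 2.567.
Lab-frame lifetime: Δt = γτ = 2.567 × 0.290 ps = 0.74443 ps.
Distance: d = vΔt = 0.921 × 2.998×10⁸ m/s × 7.4443×10^-13 s = 2.06×10^-4 m = 0.206 mm.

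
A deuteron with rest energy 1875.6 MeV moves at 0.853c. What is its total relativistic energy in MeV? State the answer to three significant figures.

3590 MeV

With β = 0.853, γ = 1/√(1 − 0.853²) = 1/√0.272391 = 1.916.
Total energy: E = γmc² = 1.916 × 1875.6 MeV = 3590 MeV.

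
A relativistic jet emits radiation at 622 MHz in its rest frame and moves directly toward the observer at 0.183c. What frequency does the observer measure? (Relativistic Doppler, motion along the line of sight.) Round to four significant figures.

Relativistic Doppler (source moving toward): f_obs = f_src · √((1+β)/(1−β)).
With β = 0.183: factor = √(1.183/0.817) = 1.2033.
f_obs = 622 × 1.2033 = 748.5 MHz.

748.5 MHz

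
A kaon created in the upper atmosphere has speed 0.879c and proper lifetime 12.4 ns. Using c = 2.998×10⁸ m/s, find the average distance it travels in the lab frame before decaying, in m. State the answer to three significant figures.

β² = 0.772641, so γ = 1/√0.227359 = 2.0972.
Lab-frame lifetime: Δt = γτ = 2.0972 × 12.4 ns = 26.005 ns.
Distance: d = vΔt = 0.879 × 2.998×10⁸ m/s × 2.6005×10^-8 s = 6.85 m.

6.85 m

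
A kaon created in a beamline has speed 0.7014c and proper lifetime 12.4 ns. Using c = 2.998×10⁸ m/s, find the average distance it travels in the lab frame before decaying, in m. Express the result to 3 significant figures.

3.66 m

Lorentz factor: γ = (1 − 0.49196196)^(−1/2) = 1.403.
Lab-frame lifetime: Δt = γτ = 1.403 × 12.4 ns = 17.397 ns.
Distance: d = vΔt = 0.7014 × 2.998×10⁸ m/s × 1.7397×10^-8 s = 3.66 m.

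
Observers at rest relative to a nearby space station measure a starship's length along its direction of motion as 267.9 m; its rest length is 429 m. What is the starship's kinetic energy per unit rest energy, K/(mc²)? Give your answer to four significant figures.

0.6013

γ = L₀/L = 429/267.9 = 1.60134.
Since K = (γ−1)mc², K/(mc²) = 1.60134 − 1 = 0.6013.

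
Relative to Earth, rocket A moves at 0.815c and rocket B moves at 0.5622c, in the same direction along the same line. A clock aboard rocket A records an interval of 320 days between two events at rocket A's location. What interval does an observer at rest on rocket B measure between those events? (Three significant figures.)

362 days

The velocity of rocket A relative to rocket B is (0.815 − 0.5622)c / (1 − 0.815×0.5622) = 0.46659c; relative speed 0.46659c.
γ for this relative speed: γ = 1/√(1 − 0.217706) = 1.1306.
Rocket A's interval is proper; time dilation gives Δt_B = γΔτ = 1.1306 × 320 days = 362 days.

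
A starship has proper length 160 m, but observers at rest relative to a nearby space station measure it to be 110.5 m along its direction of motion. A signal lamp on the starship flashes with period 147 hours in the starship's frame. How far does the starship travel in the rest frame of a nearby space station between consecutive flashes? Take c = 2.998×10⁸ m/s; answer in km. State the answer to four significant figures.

γ = L₀/L = 160/110.5 = 1.44796.
β = √(1 − 1/γ²) = 0.72321. Lab-frame period = γτ = 1.44796×147 hours = 212.85 hours. Distance = βc × γτ = 0.72321 × 2.998×10⁸ m/s × 766260 s = 1.6614×10^14 m = 1.661×10^11 km.

1.661×10^11 km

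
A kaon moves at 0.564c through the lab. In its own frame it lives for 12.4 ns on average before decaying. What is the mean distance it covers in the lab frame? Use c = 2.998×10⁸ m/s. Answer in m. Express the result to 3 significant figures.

2.54 m

Lorentz factor: γ = (1 − 0.318096)^(−1/2) = 1.211.
Lab-frame lifetime: Δt = γτ = 1.211 × 12.4 ns = 15.016 ns.
Distance: d = vΔt = 0.564 × 2.998×10⁸ m/s × 1.5016×10^-8 s = 2.54 m.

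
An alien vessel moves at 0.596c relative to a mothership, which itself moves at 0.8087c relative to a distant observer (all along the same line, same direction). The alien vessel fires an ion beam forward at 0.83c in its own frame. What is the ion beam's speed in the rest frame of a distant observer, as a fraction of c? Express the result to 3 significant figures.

First combine the ion beam and alien vessel (S''→S'): u₁ = (0.83 + 0.596)/(1 + 0.83×0.596) = 1.426/1.49468 = 0.95405.
Then combine with the mothership (S'→S): u = (0.95405 + 0.8087)/(1 + 0.95405×0.8087) = 1.76275/1.771540235 = 0.99504.

0.995c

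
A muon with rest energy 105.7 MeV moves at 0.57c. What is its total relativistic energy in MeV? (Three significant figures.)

129 MeV

γ = 1/√(1 − β²) = 1/√(1 − 0.3249) = 1/√0.6751 = 1/0.821645 = 1.2171.
Total energy: E = γmc² = 1.2171 × 105.7 MeV = 129 MeV.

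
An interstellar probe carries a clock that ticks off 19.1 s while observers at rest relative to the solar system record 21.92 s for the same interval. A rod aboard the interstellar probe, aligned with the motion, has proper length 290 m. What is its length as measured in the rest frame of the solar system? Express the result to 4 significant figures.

252.7 m

γ = Δt/Δτ = 21.92/19.1 = 1.14764.
The rod contracts by the same γ: 290 m / 1.14764 = 252.7 m.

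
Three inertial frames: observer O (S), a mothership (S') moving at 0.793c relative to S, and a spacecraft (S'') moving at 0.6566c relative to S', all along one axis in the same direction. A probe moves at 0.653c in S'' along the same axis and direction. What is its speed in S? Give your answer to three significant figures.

Apply u = (u'+v)/(1+u'v) twice. Probe in the mothership frame: (0.653+0.6566)/(1+0.653·0.6566) = 1.3096/1.4287598 = 0.9166c.
That velocity, transformed to the rest frame of observer O: (0.9166+0.793)/(1+0.9166·0.793) = 1.7096/1.7268638 = 0.99c.

0.990c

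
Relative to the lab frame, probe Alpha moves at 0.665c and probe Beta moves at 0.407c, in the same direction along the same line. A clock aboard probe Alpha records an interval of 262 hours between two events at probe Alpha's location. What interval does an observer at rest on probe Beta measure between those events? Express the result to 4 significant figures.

Transform probe Alpha's velocity into probe Beta's frame: (0.665 − 0.407)/(1 − 0.665·0.407) = 0.258/0.729345, so the relative speed is 0.35374c.
At |u| = 0.35374c, γ = (1 − 0.125132)^(−1/2) = 1.0691.
The clock on probe Alpha records proper time, so probe Beta measures Δt = γΔτ = 1.0691 × 262 = 280.1 hours.

280.1 hours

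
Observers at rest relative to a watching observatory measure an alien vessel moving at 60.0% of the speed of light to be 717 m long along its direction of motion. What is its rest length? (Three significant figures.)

γ = 1/√(1 − β²) = 1/√(1 − 0.36) = 1/√0.64 = 1/0.8 = 1.25.
Proper length: L₀ = γ·L = 1.25 × 717 = 896 m.

896 m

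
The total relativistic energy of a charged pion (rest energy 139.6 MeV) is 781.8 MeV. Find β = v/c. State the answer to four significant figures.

γ = E/(mc²) = 781.8/139.6 = 5.6003.
β = √(1 − 1/γ²) = √(1 − 0.0318843) = √0.9681157 = 0.9839.

0.9839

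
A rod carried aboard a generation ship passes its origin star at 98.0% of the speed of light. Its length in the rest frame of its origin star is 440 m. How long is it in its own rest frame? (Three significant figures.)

2210 m

β² = 0.9604, so γ = 1/√0.0396 = 5.0252.
Proper length: L₀ = γ·L = 5.0252 × 440 = 2210 m.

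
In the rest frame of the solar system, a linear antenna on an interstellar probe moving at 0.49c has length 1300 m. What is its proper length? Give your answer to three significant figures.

With β = 0.49, γ = 1/√(1 − 0.49²) = 1/√0.7599 = 1.1472.
Proper length: L₀ = γ·L = 1.1472 × 1300 = 1490 m.

1490 m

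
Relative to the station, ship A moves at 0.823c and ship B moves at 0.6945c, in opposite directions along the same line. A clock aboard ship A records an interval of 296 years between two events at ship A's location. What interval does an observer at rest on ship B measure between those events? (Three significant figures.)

1140 years

Transform ship A's velocity into ship B's frame: (0.823 + 0.6945)/(1 + 0.823·0.6945) = 1.5175/1.5715735, so the relative speed is 0.96559c.
γ for this relative speed: γ = 1/√(1 − 0.932364) = 3.8451.
Ship A's interval is proper; time dilation gives Δt_B = γΔτ = 3.8451 × 296 years = 1140 years.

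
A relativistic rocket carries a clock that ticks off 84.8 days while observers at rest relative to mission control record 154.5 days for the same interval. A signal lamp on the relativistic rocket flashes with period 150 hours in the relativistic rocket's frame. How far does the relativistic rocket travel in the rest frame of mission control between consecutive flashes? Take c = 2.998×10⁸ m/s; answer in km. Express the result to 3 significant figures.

From Δt = γΔτ: γ = 154.5/84.8 = 1.82193.
β = √(1 − 1/γ²) = 0.83591. Lab-frame period = γτ = 1.82193×150 hours = 273.29 hours. Distance = βc × γτ = 0.83591 × 2.998×10⁸ m/s × 983844 s = 2.4656×10^14 m = 2.47×10^11 km.

2.47×10^11 km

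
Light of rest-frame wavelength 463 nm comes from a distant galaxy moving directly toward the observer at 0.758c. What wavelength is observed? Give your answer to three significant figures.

Relativistic Doppler for wavelength: λ_obs = λ_src · √((1−β)/(1+β)).
With β = 0.758: factor = √(0.242/1.758) = 0.37102.
λ_obs = 463 × 0.37102 = 172 nm.

172 nm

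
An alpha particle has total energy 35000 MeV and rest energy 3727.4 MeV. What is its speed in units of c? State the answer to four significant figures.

0.9943c

γ = E/(mc²) = 35000/3727.4 = 9.3899.
β = √(1 − 1/γ²) = √(1 − 0.0113417) = √0.9886583 = 0.9943.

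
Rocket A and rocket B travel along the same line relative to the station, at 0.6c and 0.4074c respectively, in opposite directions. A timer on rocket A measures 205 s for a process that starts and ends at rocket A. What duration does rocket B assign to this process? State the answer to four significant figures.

The velocity of rocket A relative to rocket B is (0.6 + 0.4074)c / (1 + 0.6×0.4074) = 0.80952c; relative speed 0.80952c.
At |u| = 0.80952c, γ = (1 − 0.655323)^(−1/2) = 1.7033.
Rocket A's interval is proper; time dilation gives Δt_B = γΔτ = 1.7033 × 205 s = 349.2 s.

349.2 s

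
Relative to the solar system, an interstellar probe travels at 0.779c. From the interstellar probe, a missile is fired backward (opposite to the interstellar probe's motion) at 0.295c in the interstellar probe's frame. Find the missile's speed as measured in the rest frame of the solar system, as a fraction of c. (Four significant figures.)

0.6284c

In units of c, u = (u' + v)/(1 + u'v) with u' = −0.295 and v = 0.779.
Numerator: −0.295 + 0.779 = 0.484. Denominator: 1 + (−0.295)(0.779) = 0.770195.
u = 0.484/0.770195 = 0.62841, so the speed is 0.6284c.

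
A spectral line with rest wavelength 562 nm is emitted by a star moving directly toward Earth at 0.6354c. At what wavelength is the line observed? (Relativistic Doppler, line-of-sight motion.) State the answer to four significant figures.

265.4 nm

Relativistic Doppler for wavelength: λ_obs = λ_src · √((1−β)/(1+β)).
With β = 0.6354: factor = √(0.3646/1.6354) = 0.47217.
λ_obs = 562 × 0.47217 = 265.4 nm.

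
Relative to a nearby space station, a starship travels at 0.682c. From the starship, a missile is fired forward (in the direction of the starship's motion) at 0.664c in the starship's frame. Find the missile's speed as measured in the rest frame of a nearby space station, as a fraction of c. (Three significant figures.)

0.926c

In units of c, u = (u' + v)/(1 + u'v) with u' = 0.664 and v = 0.682.
Numerator: 0.664 + 0.682 = 1.346. Denominator: 1 + (0.664)(0.682) = 1.452848.
u = 1.346/1.452848 = 0.92646, so the speed is 0.926c.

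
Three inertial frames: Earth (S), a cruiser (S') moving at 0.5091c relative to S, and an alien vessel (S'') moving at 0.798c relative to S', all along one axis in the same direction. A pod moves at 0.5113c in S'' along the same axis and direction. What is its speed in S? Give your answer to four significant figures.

0.9766c

Compose velocities in two stages. Stage 1 (into S'): u₁ = (0.5113+0.798)/(1+0.5113×0.798) = 0.92989.
Stage 2 (into S): u = (0.92989+0.5091)/(1+0.92989×0.5091) = 0.97664, so the speed is 0.9766c.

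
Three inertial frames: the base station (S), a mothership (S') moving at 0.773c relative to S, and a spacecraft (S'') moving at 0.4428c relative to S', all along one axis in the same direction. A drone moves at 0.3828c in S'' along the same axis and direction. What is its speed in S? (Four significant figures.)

Compose velocities in two stages. Stage 1 (into S'): u₁ = (0.3828+0.4428)/(1+0.3828×0.4428) = 0.70594.
Stage 2 (into S): u = (0.70594+0.773)/(1+0.70594×0.773) = 0.95681, so the speed is 0.9568c.

0.9568c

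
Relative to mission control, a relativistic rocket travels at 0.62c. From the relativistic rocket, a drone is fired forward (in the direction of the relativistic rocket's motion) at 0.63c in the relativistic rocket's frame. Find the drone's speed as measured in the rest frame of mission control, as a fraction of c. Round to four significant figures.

0.8989c

In units of c, u = (u' + v)/(1 + u'v) with u' = 0.63 and v = 0.62.
Numerator: 0.63 + 0.62 = 1.25. Denominator: 1 + (0.63)(0.62) = 1.3906.
u = 1.25/1.3906 = 0.89889, so the speed is 0.8989c.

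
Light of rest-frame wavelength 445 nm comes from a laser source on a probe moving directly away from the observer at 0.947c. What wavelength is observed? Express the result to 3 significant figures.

2700 nm

Relativistic Doppler for wavelength: λ_obs = λ_src · √((1+β)/(1−β)).
With β = 0.947: factor = √(1.947/0.053) = 6.061.
λ_obs = 445 × 6.061 = 2700 nm.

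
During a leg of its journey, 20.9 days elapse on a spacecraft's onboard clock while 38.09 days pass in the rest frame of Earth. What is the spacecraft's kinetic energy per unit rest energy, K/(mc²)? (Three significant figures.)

0.822

γ = Δt/Δτ = 38.09/20.9 = 1.82249.
Since K = (γ−1)mc², K/(mc²) = 1.82249 − 1 = 0.822.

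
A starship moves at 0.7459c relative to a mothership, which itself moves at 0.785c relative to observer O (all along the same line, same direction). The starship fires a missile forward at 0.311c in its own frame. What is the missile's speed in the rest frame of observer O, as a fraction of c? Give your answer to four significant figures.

Compose velocities in two stages. Stage 1 (into S'): u₁ = (0.311+0.7459)/(1+0.311×0.7459) = 0.85789.
Stage 2 (into S): u = (0.85789+0.785)/(1+0.85789×0.785) = 0.98174, so the speed is 0.9817c.

0.9817c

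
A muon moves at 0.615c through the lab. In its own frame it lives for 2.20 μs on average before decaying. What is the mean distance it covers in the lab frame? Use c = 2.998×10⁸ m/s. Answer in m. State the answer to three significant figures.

γ = 1/√(1 − β²) = 1/√(1 − 0.378225) = 1/√0.621775 = 1/0.788527 = 1.2682.
Lab-frame lifetime: Δt = γτ = 1.2682 × 2.20 μs = 2.79 μs.
Distance: d = vΔt = 0.615 × 2.998×10⁸ m/s × 2.7900×10^-6 s = 514 m.

514 m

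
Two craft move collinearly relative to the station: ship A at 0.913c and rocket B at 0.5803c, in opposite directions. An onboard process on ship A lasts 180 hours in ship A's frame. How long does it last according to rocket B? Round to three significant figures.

829 hours

Speed of ship A in rocket B's frame: u = (v_A + v_B)/(1 + v_A v_B/c²) = (0.913 + 0.5803)/(1 + 0.913×0.5803) = 1.4933/1.5298139 = 0.97613; |u| = 0.97613c.
At |u| = 0.97613c, γ = (1 − 0.95283)^(−1/2) = 4.6043.
Ship A's interval is proper; time dilation gives Δt_B = γΔτ = 4.6043 × 180 hours = 829 hours.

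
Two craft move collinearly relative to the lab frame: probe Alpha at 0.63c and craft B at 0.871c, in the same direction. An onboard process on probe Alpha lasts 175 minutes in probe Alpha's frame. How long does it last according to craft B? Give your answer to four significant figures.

207.0 minutes

The velocity of probe Alpha relative to craft B is (0.63 − 0.871)c / (1 − 0.63×0.871) = −0.53405c; relative speed 0.53405c.
γ for this relative speed: γ = 1/√(1 − 0.285209) = 1.1828.
Probe Alpha's interval is proper; time dilation gives Δt_B = γΔτ = 1.1828 × 175 minutes = 207.0 minutes.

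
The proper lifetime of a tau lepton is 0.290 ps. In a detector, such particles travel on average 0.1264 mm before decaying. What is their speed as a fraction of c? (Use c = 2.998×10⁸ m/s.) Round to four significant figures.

0.8239c

Let x = d/(cτ) = 1.264×10^-4 m / (2.998×10⁸ m/s × 2.900×10^-13 s) = 1.4538. Since d = βγcτ, x = βγ = β/√(1−β²).
Solving: β² = x²/(1+x²) = 2.11353/3.11353 = 0.678821, so β = 0.8239.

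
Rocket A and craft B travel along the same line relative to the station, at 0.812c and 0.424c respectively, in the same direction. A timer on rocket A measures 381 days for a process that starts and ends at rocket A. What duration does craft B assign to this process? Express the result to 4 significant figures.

The velocity of rocket A relative to craft B is (0.812 − 0.424)c / (1 − 0.812×0.424) = 0.59172c; relative speed 0.59172c.
γ for this relative speed: γ = 1/√(1 − 0.350133) = 1.2405.
Rocket A's interval is proper; time dilation gives Δt_B = γΔτ = 1.2405 × 381 days = 472.6 days.

472.6 days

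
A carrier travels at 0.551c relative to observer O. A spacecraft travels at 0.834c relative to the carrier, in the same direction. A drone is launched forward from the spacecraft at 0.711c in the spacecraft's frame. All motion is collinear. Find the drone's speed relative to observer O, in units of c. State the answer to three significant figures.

0.991c

Apply u = (u'+v)/(1+u'v) twice. Drone in the carrier frame: (0.711+0.834)/(1+0.711·0.834) = 1.545/1.592974 = 0.96988c.
That velocity, transformed to the rest frame of observer O: (0.96988+0.551)/(1+0.96988·0.551) = 1.52088/1.53440388 = 0.99119c.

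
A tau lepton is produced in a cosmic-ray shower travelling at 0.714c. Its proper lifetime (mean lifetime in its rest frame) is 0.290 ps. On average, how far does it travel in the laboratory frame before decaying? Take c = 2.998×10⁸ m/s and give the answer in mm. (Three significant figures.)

Lorentz factor: γ = (1 − 0.509796)^(−1/2) = 1.4283.
Lab-frame lifetime: Δt = γτ = 1.4283 × 0.290 ps = 0.41421 ps.
Distance: d = vΔt = 0.714 × 2.998×10⁸ m/s × 4.1421×10^-13 s = 8.87×10^-5 m = 0.0887 mm.

0.0887 mm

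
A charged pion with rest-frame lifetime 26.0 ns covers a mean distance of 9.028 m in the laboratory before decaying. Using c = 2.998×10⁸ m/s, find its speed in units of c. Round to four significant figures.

0.7569c

Let x = d/(cτ) = 9.028 m / (2.998×10⁸ m/s × 2.600×10^-8 s) = 1.1582. Since d = βγcτ, x = βγ = β/√(1−β²).
Solving: β² = x²/(1+x²) = 1.34143/2.34143 = 0.572911, so β = 0.7569.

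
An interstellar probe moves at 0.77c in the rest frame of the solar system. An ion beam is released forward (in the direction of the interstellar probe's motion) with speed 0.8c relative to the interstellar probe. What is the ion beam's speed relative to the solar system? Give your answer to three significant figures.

0.972c

Relativistic velocity addition: u = (u' + v)/(1 + u'v/c²), with u' = 0.8c and v = 0.77c.
Numerator: 0.8 + 0.77 = 1.57. Denominator: 1 + (0.8)(0.77) = 1.616.
u = 1.57/1.616 = 0.97153, so the speed is 0.972c.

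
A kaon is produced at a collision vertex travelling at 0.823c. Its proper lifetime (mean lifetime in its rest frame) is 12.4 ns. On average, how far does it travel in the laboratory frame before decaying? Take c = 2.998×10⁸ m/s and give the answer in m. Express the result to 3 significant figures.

γ = 1/√(1 − β²) = 1/√(1 − 0.677329) = 1/√0.322671 = 1/0.568041 = 1.7604.
Lab-frame lifetime: Δt = γτ = 1.7604 × 12.4 ns = 21.829 ns.
Distance: d = vΔt = 0.823 × 2.998×10⁸ m/s × 2.1829×10^-8 s = 5.39 m.

5.39 m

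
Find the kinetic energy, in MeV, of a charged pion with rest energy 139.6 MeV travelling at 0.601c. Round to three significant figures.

With β = 0.601, γ = 1/√(1 − 0.601²) = 1/√0.638799 = 1.25117.
Kinetic energy: K = (γ − 1)mc² = (1.25117 − 1) × 139.6 MeV = 0.25117 × 139.6 = 35.1 MeV.

35.1 MeV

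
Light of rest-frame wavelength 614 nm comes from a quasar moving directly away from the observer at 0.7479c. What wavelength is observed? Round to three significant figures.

Relativistic Doppler for wavelength: λ_obs = λ_src · √((1+β)/(1−β)).
With β = 0.7479: factor = √(1.7479/0.2521) = 2.6331.
λ_obs = 614 × 2.6331 = 1620 nm.

1620 nm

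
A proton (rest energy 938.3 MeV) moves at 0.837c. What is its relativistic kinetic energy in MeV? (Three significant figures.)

γ = 1/√(1 − β²) = 1/√(1 − 0.700569) = 1/√0.299431 = 1/0.547203 = 1.82748.
Kinetic energy: K = (γ − 1)mc² = (1.82748 − 1) × 938.3 MeV = 0.82748 × 938.3 = 776 MeV.

776 MeV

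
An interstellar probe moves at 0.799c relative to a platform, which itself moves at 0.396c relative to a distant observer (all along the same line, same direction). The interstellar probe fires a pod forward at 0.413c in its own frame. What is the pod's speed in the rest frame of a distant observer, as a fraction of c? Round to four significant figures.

0.9606c

First combine the pod and interstellar probe (S''→S'): u₁ = (0.413 + 0.799)/(1 + 0.413×0.799) = 1.212/1.329987 = 0.91129.
Then combine with the platform (S'→S): u = (0.91129 + 0.396)/(1 + 0.91129×0.396) = 1.30729/1.36087084 = 0.96063.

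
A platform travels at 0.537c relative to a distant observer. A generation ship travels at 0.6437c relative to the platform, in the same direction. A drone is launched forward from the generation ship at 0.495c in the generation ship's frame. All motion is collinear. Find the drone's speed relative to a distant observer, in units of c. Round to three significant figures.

Apply u = (u'+v)/(1+u'v) twice. Drone in the platform frame: (0.495+0.6437)/(1+0.495·0.6437) = 1.1387/1.3186315 = 0.86355c.
That velocity, transformed to the rest frame of a distant observer: (0.86355+0.537)/(1+0.86355·0.537) = 1.40055/1.46372635 = 0.95684c.

0.957c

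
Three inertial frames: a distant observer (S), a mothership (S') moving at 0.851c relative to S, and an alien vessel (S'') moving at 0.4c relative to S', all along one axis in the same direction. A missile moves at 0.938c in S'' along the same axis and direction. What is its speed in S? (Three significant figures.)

0.998c

Compose velocities in two stages. Stage 1 (into S'): u₁ = (0.938+0.4)/(1+0.938×0.4) = 0.97295.
Stage 2 (into S): u = (0.97295+0.851)/(1+0.97295×0.851) = 0.9978, so the speed is 0.998c.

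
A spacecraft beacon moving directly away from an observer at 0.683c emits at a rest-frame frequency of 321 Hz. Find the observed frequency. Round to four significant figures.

139.3 Hz

Relativistic Doppler (source moving away): f_obs = f_src · √((1−β)/(1+β)).
With β = 0.683: factor = √(0.317/1.683) = 0.434.
f_obs = 321 × 0.434 = 139.3 Hz.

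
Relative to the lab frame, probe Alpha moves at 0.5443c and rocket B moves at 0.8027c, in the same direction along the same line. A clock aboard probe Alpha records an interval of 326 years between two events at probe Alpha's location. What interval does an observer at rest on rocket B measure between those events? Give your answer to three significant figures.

Speed of probe Alpha in rocket B's frame: u = (v_A − v_B)/(1 − v_A v_B/c²) = (0.5443 − 0.8027)/(1 − 0.5443×0.8027) = −0.2584/0.56309039 = −0.4589; |u| = 0.4589c.
At |u| = 0.4589c, γ = (1 − 0.210589)^(−1/2) = 1.1255.
Probe Alpha's interval is proper; time dilation gives Δt_B = γΔτ = 1.1255 × 326 years = 367 years.

367 years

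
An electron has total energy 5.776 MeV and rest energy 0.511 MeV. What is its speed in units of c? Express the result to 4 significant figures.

γ = E/(mc²) = 5.776/0.511 = 11.303.
β = √(1 − 1/γ²) = √(1 − 0.00782731) = √0.99217269 = 0.9961.

0.9961c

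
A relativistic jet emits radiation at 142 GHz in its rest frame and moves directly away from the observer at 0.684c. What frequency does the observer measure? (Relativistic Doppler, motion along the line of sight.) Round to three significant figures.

61.5 GHz

Relativistic Doppler (source moving away): f_obs = f_src · √((1−β)/(1+β)).
With β = 0.684: factor = √(0.316/1.684) = 0.43318.
f_obs = 142 × 0.43318 = 61.5 GHz.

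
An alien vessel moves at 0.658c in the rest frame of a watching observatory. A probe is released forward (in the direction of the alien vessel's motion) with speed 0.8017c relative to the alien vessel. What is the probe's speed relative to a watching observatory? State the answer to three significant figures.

Relativistic velocity addition: u = (u' + v)/(1 + u'v/c²), with u' = 0.8017c and v = 0.658c.
Numerator: 0.8017 + 0.658 = 1.4597. Denominator: 1 + (0.8017)(0.658) = 1.5275186.
u = 1.4597/1.5275186 = 0.9556, so the speed is 0.956c.

0.956c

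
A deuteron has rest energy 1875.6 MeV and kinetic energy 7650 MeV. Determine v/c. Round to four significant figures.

0.9804

γ = 1 + K/(mc²) = 1 + 7650/1875.6 = 5.0787.
β = √(1 − 1/γ²) = √(1 − 0.0387699) = √0.9612301 = 0.9804.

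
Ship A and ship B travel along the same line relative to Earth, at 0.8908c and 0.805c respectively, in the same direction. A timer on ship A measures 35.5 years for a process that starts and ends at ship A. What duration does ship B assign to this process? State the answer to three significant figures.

37.3 years

The velocity of ship A relative to ship B is (0.8908 − 0.805)c / (1 − 0.8908×0.805) = 0.30328c; relative speed 0.30328c.
At |u| = 0.30328c, γ = (1 − 0.0919788)^(−1/2) = 1.0494.
The clock on ship A records proper time, so ship B measures Δt = γΔτ = 1.0494 × 35.5 = 37.3 years.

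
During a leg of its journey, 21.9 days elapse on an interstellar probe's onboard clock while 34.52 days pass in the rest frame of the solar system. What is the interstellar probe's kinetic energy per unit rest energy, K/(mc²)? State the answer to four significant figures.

γ = Δt/Δτ = 34.52/21.9 = 1.57626.
Since K = (γ−1)mc², K/(mc²) = 1.57626 − 1 = 0.5763.

0.5763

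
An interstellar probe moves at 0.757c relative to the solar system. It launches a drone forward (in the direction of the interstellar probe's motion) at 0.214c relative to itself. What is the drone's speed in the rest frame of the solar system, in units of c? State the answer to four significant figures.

Relativistic velocity addition: u = (u' + v)/(1 + u'v/c²), with u' = 0.214c and v = 0.757c.
Numerator: 0.214 + 0.757 = 0.971. Denominator: 1 + (0.214)(0.757) = 1.161998.
u = 0.971/1.161998 = 0.83563, so the speed is 0.8356c.

0.8356c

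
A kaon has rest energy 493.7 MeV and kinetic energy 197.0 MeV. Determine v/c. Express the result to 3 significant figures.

0.699

γ = 1 + K/(mc²) = 1 + 197.0/493.7 = 1.399.
β = √(1 − 1/γ²) = √(1 − 0.510934) = √0.489066 = 0.699.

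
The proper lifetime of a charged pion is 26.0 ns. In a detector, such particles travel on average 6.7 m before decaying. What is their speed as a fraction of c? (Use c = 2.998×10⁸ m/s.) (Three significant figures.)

d = βγcτ ⇒ βγ = d/(cτ) = 6.700 m / (7.7948 m) = 0.85955.
β = (βγ)/√(1+(βγ)²) = 0.85955/√1.738826 = 0.652.

0.652c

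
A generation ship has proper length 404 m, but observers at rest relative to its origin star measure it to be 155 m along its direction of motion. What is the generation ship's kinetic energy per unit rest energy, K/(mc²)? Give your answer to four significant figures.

1.606

From L = L₀/γ: γ = 404/155 = 2.60645.
Since K = (γ−1)mc², K/(mc²) = 2.60645 − 1 = 1.606.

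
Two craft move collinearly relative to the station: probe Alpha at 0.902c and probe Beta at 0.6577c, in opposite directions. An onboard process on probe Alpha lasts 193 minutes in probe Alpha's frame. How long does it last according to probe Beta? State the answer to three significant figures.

946 minutes

Transform probe Alpha's velocity into probe Beta's frame: (0.902 + 0.6577)/(1 + 0.902·0.6577) = 1.5597/1.5932454, so the relative speed is 0.97895c.
γ for this relative speed: γ = 1/√(1 − 0.958343) = 4.8995.
The clock on probe Alpha records proper time, so probe Beta measures Δt = γΔτ = 4.8995 × 193 = 946 minutes.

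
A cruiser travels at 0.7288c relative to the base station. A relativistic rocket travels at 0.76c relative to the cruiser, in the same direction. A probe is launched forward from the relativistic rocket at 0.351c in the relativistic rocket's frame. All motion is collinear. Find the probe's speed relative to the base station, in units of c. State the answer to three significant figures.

0.980c

Apply u = (u'+v)/(1+u'v) twice. Probe in the cruiser frame: (0.351+0.76)/(1+0.351·0.76) = 1.111/1.26676 = 0.87704c.
That velocity, transformed to the rest frame of the base station: (0.87704+0.7288)/(1+0.87704·0.7288) = 1.60584/1.639186752 = 0.97966c.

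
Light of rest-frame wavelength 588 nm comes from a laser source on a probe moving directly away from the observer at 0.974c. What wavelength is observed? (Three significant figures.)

Relativistic Doppler for wavelength: λ_obs = λ_src · √((1+β)/(1−β)).
With β = 0.974: factor = √(1.974/0.026) = 8.7134.
λ_obs = 588 × 8.7134 = 5120 nm.

5120 nm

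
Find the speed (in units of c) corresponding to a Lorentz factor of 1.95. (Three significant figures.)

β = √(1 − 1/γ²) = √(1 − 1/3.8025) = √0.737015 = 0.858.

0.858c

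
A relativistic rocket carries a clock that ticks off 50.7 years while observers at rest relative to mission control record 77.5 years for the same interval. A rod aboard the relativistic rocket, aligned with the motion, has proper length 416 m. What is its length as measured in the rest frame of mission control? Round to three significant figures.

272 m

From Δt = γΔτ: γ = 77.5/50.7 = 1.5286.
The rod contracts by the same γ: 416 m / 1.5286 = 272 m.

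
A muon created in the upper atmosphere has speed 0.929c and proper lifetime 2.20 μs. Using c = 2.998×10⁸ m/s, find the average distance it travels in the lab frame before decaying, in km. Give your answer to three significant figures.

γ = 1/√(1 − β²) = 1/√(1 − 0.863041) = 1/√0.136959 = 1/0.37008 = 2.7021.
Lab-frame lifetime: Δt = γτ = 2.7021 × 2.20 μs = 5.9446 μs.
Distance: d = vΔt = 0.929 × 2.998×10⁸ m/s × 5.9446×10^-6 s = 1660 m = 1.66 km.

1.66 km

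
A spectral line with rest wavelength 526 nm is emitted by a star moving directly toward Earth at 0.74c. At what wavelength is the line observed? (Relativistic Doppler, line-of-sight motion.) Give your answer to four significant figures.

203.3 nm

Relativistic Doppler for wavelength: λ_obs = λ_src · √((1−β)/(1+β)).
With β = 0.74: factor = √(0.26/1.74) = 0.38656.
λ_obs = 526 × 0.38656 = 203.3 nm.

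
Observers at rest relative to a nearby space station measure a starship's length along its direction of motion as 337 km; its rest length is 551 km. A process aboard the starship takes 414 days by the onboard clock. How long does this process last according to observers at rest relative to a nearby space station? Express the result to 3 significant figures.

From L = L₀/γ: γ = 551/337 = 1.63501.
Δt = γΔτ = 1.63501 × 414 = 677 days.

677 days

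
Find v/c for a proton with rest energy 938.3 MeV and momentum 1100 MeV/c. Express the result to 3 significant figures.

0.761

βγ = pc/(mc²) = 1100/938.3 = 1.1723.
Since γ² = 1 + (βγ)² = 2.37429, γ = √2.37429 = 1.54087, and β = (βγ)/γ = 1.1723/1.54087 = 0.761.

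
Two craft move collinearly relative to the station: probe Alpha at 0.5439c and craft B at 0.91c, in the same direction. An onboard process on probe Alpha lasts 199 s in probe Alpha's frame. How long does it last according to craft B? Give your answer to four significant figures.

Transform probe Alpha's velocity into craft B's frame: (0.5439 − 0.91)/(1 − 0.5439·0.91) = −0.3661/0.505051, so the relative speed is 0.72488c.
γ for this relative speed: γ = 1/√(1 − 0.525451) = 1.4516.
Probe Alpha's interval is proper; time dilation gives Δt_B = γΔτ = 1.4516 × 199 s = 288.9 s.

288.9 s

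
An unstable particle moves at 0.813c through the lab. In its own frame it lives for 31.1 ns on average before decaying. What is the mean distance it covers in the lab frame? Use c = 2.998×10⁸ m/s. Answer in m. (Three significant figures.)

Lorentz factor: γ = (1 − 0.660969)^(−1/2) = 1.7174.
Lab-frame lifetime: Δt = γτ = 1.7174 × 31.1 ns = 53.411 ns.
Distance: d = vΔt = 0.813 × 2.998×10⁸ m/s × 5.3411×10^-8 s = 13.0 m.

13.0 m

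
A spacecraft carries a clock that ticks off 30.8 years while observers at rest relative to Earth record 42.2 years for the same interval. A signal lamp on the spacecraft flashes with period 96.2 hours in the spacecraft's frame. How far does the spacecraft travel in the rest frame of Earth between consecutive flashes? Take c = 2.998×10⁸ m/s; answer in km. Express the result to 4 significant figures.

9.725×10^10 km

γ = Δt/Δτ = 42.2/30.8 = 1.37013.
β = √(1 − 1/γ²) = 0.6836. Lab-frame period = γτ = 1.37013×96.2 hours = 131.81 hours. Distance = βc × γτ = 0.6836 × 2.998×10⁸ m/s × 474516 s = 9.7249×10^13 m = 9.725×10^10 km.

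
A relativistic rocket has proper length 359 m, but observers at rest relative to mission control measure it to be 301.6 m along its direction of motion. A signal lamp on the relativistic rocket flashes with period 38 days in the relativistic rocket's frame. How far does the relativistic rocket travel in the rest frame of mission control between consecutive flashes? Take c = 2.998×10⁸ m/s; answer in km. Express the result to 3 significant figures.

6.36×10^11 km

From L = L₀/γ: γ = 359/301.6 = 1.19032.
β = √(1 − 1/γ²) = 0.54242. Lab-frame period = γτ = 1.19032×38 days = 45.232 days. Distance = βc × γτ = 0.54242 × 2.998×10⁸ m/s × 3908044.8 s = 6.3552×10^14 m = 6.36×10^11 km.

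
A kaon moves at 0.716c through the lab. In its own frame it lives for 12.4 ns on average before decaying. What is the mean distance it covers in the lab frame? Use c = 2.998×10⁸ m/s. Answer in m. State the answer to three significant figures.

γ = 1/√(1 − β²) = 1/√(1 − 0.512656) = 1/√0.487344 = 1/0.6981 = 1.4325.
Lab-frame lifetime: Δt = γτ = 1.4325 × 12.4 ns = 17.763 ns.
Distance: d = vΔt = 0.716 × 2.998×10⁸ m/s × 1.7763×10^-8 s = 3.81 m.

3.81 m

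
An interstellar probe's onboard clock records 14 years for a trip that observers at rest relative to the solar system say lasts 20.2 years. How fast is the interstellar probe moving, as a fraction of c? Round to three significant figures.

0.721c

γ = Δt/Δτ = 20.2/14 = 1.4429.
β = √(1 − 1/γ²) = √(1 − 0.480317) = √0.519683 = 0.721.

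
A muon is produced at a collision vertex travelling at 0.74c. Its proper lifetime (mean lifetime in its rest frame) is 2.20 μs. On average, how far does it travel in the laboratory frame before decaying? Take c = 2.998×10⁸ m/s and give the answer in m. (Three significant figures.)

726 m

γ = 1/√(1 − β²) = 1/√(1 − 0.5476) = 1/√0.4524 = 1/0.672607 = 1.4868.
Lab-frame lifetime: Δt = γτ = 1.4868 × 2.20 μs = 3.271 μs.
Distance: d = vΔt = 0.74 × 2.998×10⁸ m/s × 3.2710×10^-6 s = 726 m.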